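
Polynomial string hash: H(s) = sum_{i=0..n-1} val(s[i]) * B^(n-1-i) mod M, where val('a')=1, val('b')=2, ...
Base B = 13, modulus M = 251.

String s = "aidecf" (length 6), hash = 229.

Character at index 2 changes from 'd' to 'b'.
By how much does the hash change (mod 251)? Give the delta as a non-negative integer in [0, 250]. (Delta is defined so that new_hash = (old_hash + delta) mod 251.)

Delta formula: (val(new) - val(old)) * B^(n-1-k) mod M
  val('b') - val('d') = 2 - 4 = -2
  B^(n-1-k) = 13^3 mod 251 = 189
  Delta = -2 * 189 mod 251 = 124

Answer: 124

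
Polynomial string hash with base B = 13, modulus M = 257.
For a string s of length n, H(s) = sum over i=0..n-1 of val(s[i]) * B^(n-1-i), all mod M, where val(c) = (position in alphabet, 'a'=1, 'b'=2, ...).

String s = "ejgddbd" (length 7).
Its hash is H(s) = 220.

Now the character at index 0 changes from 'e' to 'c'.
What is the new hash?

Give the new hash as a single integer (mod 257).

Answer: 36

Derivation:
val('e') = 5, val('c') = 3
Position k = 0, exponent = n-1-k = 6
B^6 mod M = 13^6 mod 257 = 92
Delta = (3 - 5) * 92 mod 257 = 73
New hash = (220 + 73) mod 257 = 36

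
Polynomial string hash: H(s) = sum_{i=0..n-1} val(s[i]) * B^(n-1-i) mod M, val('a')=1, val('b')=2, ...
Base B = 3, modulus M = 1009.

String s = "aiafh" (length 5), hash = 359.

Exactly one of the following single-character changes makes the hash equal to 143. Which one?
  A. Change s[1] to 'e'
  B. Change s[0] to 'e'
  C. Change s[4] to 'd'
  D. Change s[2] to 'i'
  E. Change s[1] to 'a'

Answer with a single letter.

Answer: E

Derivation:
Option A: s[1]='i'->'e', delta=(5-9)*3^3 mod 1009 = 901, hash=359+901 mod 1009 = 251
Option B: s[0]='a'->'e', delta=(5-1)*3^4 mod 1009 = 324, hash=359+324 mod 1009 = 683
Option C: s[4]='h'->'d', delta=(4-8)*3^0 mod 1009 = 1005, hash=359+1005 mod 1009 = 355
Option D: s[2]='a'->'i', delta=(9-1)*3^2 mod 1009 = 72, hash=359+72 mod 1009 = 431
Option E: s[1]='i'->'a', delta=(1-9)*3^3 mod 1009 = 793, hash=359+793 mod 1009 = 143 <-- target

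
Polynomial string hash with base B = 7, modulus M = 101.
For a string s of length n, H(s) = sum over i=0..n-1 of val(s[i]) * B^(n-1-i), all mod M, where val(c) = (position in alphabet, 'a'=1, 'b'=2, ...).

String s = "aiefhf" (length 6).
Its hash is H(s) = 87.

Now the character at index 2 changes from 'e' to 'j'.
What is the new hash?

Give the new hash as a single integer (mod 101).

Answer: 85

Derivation:
val('e') = 5, val('j') = 10
Position k = 2, exponent = n-1-k = 3
B^3 mod M = 7^3 mod 101 = 40
Delta = (10 - 5) * 40 mod 101 = 99
New hash = (87 + 99) mod 101 = 85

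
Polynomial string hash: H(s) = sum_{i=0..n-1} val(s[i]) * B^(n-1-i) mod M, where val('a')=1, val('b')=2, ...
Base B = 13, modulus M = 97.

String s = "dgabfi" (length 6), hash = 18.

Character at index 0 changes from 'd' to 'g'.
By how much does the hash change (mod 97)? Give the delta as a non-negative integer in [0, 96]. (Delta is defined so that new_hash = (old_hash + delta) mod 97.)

Delta formula: (val(new) - val(old)) * B^(n-1-k) mod M
  val('g') - val('d') = 7 - 4 = 3
  B^(n-1-k) = 13^5 mod 97 = 74
  Delta = 3 * 74 mod 97 = 28

Answer: 28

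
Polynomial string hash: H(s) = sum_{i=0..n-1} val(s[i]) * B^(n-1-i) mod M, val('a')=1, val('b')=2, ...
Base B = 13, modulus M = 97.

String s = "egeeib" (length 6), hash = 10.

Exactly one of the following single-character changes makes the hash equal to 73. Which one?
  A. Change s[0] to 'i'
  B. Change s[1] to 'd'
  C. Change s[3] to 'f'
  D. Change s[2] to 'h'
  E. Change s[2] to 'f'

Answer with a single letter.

Option A: s[0]='e'->'i', delta=(9-5)*13^5 mod 97 = 5, hash=10+5 mod 97 = 15
Option B: s[1]='g'->'d', delta=(4-7)*13^4 mod 97 = 65, hash=10+65 mod 97 = 75
Option C: s[3]='e'->'f', delta=(6-5)*13^2 mod 97 = 72, hash=10+72 mod 97 = 82
Option D: s[2]='e'->'h', delta=(8-5)*13^3 mod 97 = 92, hash=10+92 mod 97 = 5
Option E: s[2]='e'->'f', delta=(6-5)*13^3 mod 97 = 63, hash=10+63 mod 97 = 73 <-- target

Answer: E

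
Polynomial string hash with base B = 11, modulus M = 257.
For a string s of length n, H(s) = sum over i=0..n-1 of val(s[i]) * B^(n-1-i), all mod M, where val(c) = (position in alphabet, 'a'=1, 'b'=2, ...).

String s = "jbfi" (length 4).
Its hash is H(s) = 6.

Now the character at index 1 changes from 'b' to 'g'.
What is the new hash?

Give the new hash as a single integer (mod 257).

Answer: 97

Derivation:
val('b') = 2, val('g') = 7
Position k = 1, exponent = n-1-k = 2
B^2 mod M = 11^2 mod 257 = 121
Delta = (7 - 2) * 121 mod 257 = 91
New hash = (6 + 91) mod 257 = 97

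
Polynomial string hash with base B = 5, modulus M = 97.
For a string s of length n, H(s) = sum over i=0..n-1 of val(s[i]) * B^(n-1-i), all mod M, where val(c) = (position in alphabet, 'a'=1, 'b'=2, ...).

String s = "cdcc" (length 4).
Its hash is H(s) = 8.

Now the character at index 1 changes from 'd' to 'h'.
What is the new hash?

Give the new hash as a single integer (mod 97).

val('d') = 4, val('h') = 8
Position k = 1, exponent = n-1-k = 2
B^2 mod M = 5^2 mod 97 = 25
Delta = (8 - 4) * 25 mod 97 = 3
New hash = (8 + 3) mod 97 = 11

Answer: 11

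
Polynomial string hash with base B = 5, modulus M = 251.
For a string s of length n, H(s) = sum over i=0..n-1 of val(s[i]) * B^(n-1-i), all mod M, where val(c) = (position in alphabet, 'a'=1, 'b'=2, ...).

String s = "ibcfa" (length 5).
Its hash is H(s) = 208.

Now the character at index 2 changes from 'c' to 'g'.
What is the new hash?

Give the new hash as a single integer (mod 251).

Answer: 57

Derivation:
val('c') = 3, val('g') = 7
Position k = 2, exponent = n-1-k = 2
B^2 mod M = 5^2 mod 251 = 25
Delta = (7 - 3) * 25 mod 251 = 100
New hash = (208 + 100) mod 251 = 57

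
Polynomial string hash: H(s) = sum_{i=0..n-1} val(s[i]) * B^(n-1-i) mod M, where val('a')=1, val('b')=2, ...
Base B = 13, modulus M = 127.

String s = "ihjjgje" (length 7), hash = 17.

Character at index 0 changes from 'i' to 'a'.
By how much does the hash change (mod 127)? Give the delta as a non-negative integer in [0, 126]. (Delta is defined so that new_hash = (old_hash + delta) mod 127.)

Delta formula: (val(new) - val(old)) * B^(n-1-k) mod M
  val('a') - val('i') = 1 - 9 = -8
  B^(n-1-k) = 13^6 mod 127 = 47
  Delta = -8 * 47 mod 127 = 5

Answer: 5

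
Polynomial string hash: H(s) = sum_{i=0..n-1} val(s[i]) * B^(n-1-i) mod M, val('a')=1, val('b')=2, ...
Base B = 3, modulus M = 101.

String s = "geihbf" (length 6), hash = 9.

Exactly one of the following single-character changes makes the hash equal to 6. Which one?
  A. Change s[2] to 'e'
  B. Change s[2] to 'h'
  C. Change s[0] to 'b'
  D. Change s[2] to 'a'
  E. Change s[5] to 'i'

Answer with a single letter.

Answer: C

Derivation:
Option A: s[2]='i'->'e', delta=(5-9)*3^3 mod 101 = 94, hash=9+94 mod 101 = 2
Option B: s[2]='i'->'h', delta=(8-9)*3^3 mod 101 = 74, hash=9+74 mod 101 = 83
Option C: s[0]='g'->'b', delta=(2-7)*3^5 mod 101 = 98, hash=9+98 mod 101 = 6 <-- target
Option D: s[2]='i'->'a', delta=(1-9)*3^3 mod 101 = 87, hash=9+87 mod 101 = 96
Option E: s[5]='f'->'i', delta=(9-6)*3^0 mod 101 = 3, hash=9+3 mod 101 = 12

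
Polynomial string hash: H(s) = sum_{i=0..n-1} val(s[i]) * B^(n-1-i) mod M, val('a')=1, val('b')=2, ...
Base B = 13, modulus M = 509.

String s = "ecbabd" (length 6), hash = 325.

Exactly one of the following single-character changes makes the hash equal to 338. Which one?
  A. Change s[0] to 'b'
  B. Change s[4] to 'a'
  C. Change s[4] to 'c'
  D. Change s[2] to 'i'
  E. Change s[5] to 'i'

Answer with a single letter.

Answer: C

Derivation:
Option A: s[0]='e'->'b', delta=(2-5)*13^5 mod 509 = 322, hash=325+322 mod 509 = 138
Option B: s[4]='b'->'a', delta=(1-2)*13^1 mod 509 = 496, hash=325+496 mod 509 = 312
Option C: s[4]='b'->'c', delta=(3-2)*13^1 mod 509 = 13, hash=325+13 mod 509 = 338 <-- target
Option D: s[2]='b'->'i', delta=(9-2)*13^3 mod 509 = 109, hash=325+109 mod 509 = 434
Option E: s[5]='d'->'i', delta=(9-4)*13^0 mod 509 = 5, hash=325+5 mod 509 = 330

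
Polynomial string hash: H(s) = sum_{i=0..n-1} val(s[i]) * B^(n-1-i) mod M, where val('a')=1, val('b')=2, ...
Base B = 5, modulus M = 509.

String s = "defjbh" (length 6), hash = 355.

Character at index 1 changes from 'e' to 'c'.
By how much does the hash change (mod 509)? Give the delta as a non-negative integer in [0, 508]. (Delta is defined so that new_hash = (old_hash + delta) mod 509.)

Delta formula: (val(new) - val(old)) * B^(n-1-k) mod M
  val('c') - val('e') = 3 - 5 = -2
  B^(n-1-k) = 5^4 mod 509 = 116
  Delta = -2 * 116 mod 509 = 277

Answer: 277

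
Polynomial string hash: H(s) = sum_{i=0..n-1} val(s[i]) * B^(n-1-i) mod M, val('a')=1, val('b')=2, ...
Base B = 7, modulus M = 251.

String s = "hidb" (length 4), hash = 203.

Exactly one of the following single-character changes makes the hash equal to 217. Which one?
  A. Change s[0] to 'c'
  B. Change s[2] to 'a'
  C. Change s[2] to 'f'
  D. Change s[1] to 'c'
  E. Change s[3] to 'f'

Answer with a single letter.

Option A: s[0]='h'->'c', delta=(3-8)*7^3 mod 251 = 42, hash=203+42 mod 251 = 245
Option B: s[2]='d'->'a', delta=(1-4)*7^1 mod 251 = 230, hash=203+230 mod 251 = 182
Option C: s[2]='d'->'f', delta=(6-4)*7^1 mod 251 = 14, hash=203+14 mod 251 = 217 <-- target
Option D: s[1]='i'->'c', delta=(3-9)*7^2 mod 251 = 208, hash=203+208 mod 251 = 160
Option E: s[3]='b'->'f', delta=(6-2)*7^0 mod 251 = 4, hash=203+4 mod 251 = 207

Answer: C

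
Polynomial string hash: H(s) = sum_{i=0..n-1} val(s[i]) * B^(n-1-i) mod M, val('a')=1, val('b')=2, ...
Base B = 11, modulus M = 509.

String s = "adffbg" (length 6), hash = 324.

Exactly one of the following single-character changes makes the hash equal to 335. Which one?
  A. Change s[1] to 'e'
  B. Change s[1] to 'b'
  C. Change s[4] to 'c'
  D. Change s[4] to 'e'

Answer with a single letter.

Option A: s[1]='d'->'e', delta=(5-4)*11^4 mod 509 = 389, hash=324+389 mod 509 = 204
Option B: s[1]='d'->'b', delta=(2-4)*11^4 mod 509 = 240, hash=324+240 mod 509 = 55
Option C: s[4]='b'->'c', delta=(3-2)*11^1 mod 509 = 11, hash=324+11 mod 509 = 335 <-- target
Option D: s[4]='b'->'e', delta=(5-2)*11^1 mod 509 = 33, hash=324+33 mod 509 = 357

Answer: C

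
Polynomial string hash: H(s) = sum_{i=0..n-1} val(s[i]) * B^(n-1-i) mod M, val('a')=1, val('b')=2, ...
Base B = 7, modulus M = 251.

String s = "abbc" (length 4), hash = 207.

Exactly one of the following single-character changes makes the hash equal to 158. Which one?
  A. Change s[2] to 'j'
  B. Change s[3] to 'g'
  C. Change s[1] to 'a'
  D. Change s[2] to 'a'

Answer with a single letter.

Option A: s[2]='b'->'j', delta=(10-2)*7^1 mod 251 = 56, hash=207+56 mod 251 = 12
Option B: s[3]='c'->'g', delta=(7-3)*7^0 mod 251 = 4, hash=207+4 mod 251 = 211
Option C: s[1]='b'->'a', delta=(1-2)*7^2 mod 251 = 202, hash=207+202 mod 251 = 158 <-- target
Option D: s[2]='b'->'a', delta=(1-2)*7^1 mod 251 = 244, hash=207+244 mod 251 = 200

Answer: C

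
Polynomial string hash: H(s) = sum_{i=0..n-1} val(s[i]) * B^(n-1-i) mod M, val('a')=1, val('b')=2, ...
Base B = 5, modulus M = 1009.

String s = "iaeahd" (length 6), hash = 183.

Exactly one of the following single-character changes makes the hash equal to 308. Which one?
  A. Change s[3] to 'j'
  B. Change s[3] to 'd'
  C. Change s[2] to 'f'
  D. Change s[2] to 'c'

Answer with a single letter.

Option A: s[3]='a'->'j', delta=(10-1)*5^2 mod 1009 = 225, hash=183+225 mod 1009 = 408
Option B: s[3]='a'->'d', delta=(4-1)*5^2 mod 1009 = 75, hash=183+75 mod 1009 = 258
Option C: s[2]='e'->'f', delta=(6-5)*5^3 mod 1009 = 125, hash=183+125 mod 1009 = 308 <-- target
Option D: s[2]='e'->'c', delta=(3-5)*5^3 mod 1009 = 759, hash=183+759 mod 1009 = 942

Answer: C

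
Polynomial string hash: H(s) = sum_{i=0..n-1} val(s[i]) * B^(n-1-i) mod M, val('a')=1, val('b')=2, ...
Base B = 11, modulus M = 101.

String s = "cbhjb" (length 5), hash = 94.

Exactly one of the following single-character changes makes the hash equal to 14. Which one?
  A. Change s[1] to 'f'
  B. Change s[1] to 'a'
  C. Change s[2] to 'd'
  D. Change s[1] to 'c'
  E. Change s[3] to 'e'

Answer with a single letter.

Answer: C

Derivation:
Option A: s[1]='b'->'f', delta=(6-2)*11^3 mod 101 = 72, hash=94+72 mod 101 = 65
Option B: s[1]='b'->'a', delta=(1-2)*11^3 mod 101 = 83, hash=94+83 mod 101 = 76
Option C: s[2]='h'->'d', delta=(4-8)*11^2 mod 101 = 21, hash=94+21 mod 101 = 14 <-- target
Option D: s[1]='b'->'c', delta=(3-2)*11^3 mod 101 = 18, hash=94+18 mod 101 = 11
Option E: s[3]='j'->'e', delta=(5-10)*11^1 mod 101 = 46, hash=94+46 mod 101 = 39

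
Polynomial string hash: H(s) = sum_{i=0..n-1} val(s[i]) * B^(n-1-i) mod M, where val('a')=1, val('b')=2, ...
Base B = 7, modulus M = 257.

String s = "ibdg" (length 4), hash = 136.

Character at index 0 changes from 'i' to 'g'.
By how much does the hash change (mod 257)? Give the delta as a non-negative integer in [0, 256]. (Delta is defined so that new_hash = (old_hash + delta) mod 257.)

Delta formula: (val(new) - val(old)) * B^(n-1-k) mod M
  val('g') - val('i') = 7 - 9 = -2
  B^(n-1-k) = 7^3 mod 257 = 86
  Delta = -2 * 86 mod 257 = 85

Answer: 85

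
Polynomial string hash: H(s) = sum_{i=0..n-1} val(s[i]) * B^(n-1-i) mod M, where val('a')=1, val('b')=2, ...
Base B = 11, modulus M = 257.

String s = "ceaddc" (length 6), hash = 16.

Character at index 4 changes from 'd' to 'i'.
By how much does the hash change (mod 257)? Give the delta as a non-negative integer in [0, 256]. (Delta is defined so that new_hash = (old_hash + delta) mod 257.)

Answer: 55

Derivation:
Delta formula: (val(new) - val(old)) * B^(n-1-k) mod M
  val('i') - val('d') = 9 - 4 = 5
  B^(n-1-k) = 11^1 mod 257 = 11
  Delta = 5 * 11 mod 257 = 55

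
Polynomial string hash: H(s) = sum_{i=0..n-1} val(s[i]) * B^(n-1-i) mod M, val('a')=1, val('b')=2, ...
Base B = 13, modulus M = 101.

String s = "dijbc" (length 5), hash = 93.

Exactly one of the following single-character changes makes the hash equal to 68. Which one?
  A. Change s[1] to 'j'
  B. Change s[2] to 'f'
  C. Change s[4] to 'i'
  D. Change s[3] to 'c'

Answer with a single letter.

Option A: s[1]='i'->'j', delta=(10-9)*13^3 mod 101 = 76, hash=93+76 mod 101 = 68 <-- target
Option B: s[2]='j'->'f', delta=(6-10)*13^2 mod 101 = 31, hash=93+31 mod 101 = 23
Option C: s[4]='c'->'i', delta=(9-3)*13^0 mod 101 = 6, hash=93+6 mod 101 = 99
Option D: s[3]='b'->'c', delta=(3-2)*13^1 mod 101 = 13, hash=93+13 mod 101 = 5

Answer: A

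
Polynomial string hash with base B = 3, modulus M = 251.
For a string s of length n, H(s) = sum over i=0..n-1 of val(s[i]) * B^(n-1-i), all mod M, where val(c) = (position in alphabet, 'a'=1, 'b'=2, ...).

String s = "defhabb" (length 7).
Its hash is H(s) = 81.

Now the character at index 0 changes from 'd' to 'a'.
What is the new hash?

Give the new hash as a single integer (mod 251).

val('d') = 4, val('a') = 1
Position k = 0, exponent = n-1-k = 6
B^6 mod M = 3^6 mod 251 = 227
Delta = (1 - 4) * 227 mod 251 = 72
New hash = (81 + 72) mod 251 = 153

Answer: 153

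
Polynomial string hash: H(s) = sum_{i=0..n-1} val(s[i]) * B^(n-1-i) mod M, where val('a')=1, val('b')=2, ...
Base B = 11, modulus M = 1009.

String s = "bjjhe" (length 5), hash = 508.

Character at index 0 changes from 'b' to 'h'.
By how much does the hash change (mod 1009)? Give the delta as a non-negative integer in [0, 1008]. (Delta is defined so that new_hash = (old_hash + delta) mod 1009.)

Delta formula: (val(new) - val(old)) * B^(n-1-k) mod M
  val('h') - val('b') = 8 - 2 = 6
  B^(n-1-k) = 11^4 mod 1009 = 515
  Delta = 6 * 515 mod 1009 = 63

Answer: 63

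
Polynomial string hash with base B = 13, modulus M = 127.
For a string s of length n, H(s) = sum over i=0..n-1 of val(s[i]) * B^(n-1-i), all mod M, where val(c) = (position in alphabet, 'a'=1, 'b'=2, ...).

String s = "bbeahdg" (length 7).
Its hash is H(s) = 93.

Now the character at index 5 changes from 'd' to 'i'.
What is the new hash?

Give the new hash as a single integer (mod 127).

val('d') = 4, val('i') = 9
Position k = 5, exponent = n-1-k = 1
B^1 mod M = 13^1 mod 127 = 13
Delta = (9 - 4) * 13 mod 127 = 65
New hash = (93 + 65) mod 127 = 31

Answer: 31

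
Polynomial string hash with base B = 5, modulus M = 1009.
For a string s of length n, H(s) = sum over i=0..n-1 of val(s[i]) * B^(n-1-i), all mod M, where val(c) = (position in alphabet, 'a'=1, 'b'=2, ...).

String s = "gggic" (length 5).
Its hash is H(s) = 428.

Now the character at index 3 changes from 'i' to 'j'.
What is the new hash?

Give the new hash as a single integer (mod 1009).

val('i') = 9, val('j') = 10
Position k = 3, exponent = n-1-k = 1
B^1 mod M = 5^1 mod 1009 = 5
Delta = (10 - 9) * 5 mod 1009 = 5
New hash = (428 + 5) mod 1009 = 433

Answer: 433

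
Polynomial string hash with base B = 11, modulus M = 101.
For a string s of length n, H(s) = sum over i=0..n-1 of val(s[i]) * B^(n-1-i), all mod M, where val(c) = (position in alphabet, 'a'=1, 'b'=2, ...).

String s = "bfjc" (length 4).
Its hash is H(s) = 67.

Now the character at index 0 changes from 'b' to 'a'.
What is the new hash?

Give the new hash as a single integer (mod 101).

Answer: 49

Derivation:
val('b') = 2, val('a') = 1
Position k = 0, exponent = n-1-k = 3
B^3 mod M = 11^3 mod 101 = 18
Delta = (1 - 2) * 18 mod 101 = 83
New hash = (67 + 83) mod 101 = 49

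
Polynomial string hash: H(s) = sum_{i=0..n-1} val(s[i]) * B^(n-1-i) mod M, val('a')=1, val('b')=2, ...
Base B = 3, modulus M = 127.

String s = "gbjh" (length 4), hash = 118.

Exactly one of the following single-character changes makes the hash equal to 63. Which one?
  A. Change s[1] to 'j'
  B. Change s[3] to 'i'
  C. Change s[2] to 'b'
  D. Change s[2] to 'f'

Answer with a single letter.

Option A: s[1]='b'->'j', delta=(10-2)*3^2 mod 127 = 72, hash=118+72 mod 127 = 63 <-- target
Option B: s[3]='h'->'i', delta=(9-8)*3^0 mod 127 = 1, hash=118+1 mod 127 = 119
Option C: s[2]='j'->'b', delta=(2-10)*3^1 mod 127 = 103, hash=118+103 mod 127 = 94
Option D: s[2]='j'->'f', delta=(6-10)*3^1 mod 127 = 115, hash=118+115 mod 127 = 106

Answer: A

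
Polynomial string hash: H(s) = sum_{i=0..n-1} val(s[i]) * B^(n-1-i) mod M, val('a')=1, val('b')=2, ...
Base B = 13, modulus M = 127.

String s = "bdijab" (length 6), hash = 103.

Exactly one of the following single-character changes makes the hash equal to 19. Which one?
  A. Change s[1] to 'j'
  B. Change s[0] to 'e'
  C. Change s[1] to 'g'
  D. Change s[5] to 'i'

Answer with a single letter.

Answer: A

Derivation:
Option A: s[1]='d'->'j', delta=(10-4)*13^4 mod 127 = 43, hash=103+43 mod 127 = 19 <-- target
Option B: s[0]='b'->'e', delta=(5-2)*13^5 mod 127 = 89, hash=103+89 mod 127 = 65
Option C: s[1]='d'->'g', delta=(7-4)*13^4 mod 127 = 85, hash=103+85 mod 127 = 61
Option D: s[5]='b'->'i', delta=(9-2)*13^0 mod 127 = 7, hash=103+7 mod 127 = 110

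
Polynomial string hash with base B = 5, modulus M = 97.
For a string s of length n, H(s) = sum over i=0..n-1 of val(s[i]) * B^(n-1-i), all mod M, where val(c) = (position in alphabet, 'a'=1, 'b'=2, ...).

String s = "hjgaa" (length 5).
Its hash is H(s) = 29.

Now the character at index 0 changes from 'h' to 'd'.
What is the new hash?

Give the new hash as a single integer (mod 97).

Answer: 51

Derivation:
val('h') = 8, val('d') = 4
Position k = 0, exponent = n-1-k = 4
B^4 mod M = 5^4 mod 97 = 43
Delta = (4 - 8) * 43 mod 97 = 22
New hash = (29 + 22) mod 97 = 51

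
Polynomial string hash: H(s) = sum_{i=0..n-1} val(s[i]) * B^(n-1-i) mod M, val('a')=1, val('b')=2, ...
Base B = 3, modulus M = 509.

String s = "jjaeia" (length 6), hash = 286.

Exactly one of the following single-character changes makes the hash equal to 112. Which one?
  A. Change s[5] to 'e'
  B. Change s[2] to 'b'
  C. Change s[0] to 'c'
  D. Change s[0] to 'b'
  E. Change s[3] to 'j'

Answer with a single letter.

Answer: C

Derivation:
Option A: s[5]='a'->'e', delta=(5-1)*3^0 mod 509 = 4, hash=286+4 mod 509 = 290
Option B: s[2]='a'->'b', delta=(2-1)*3^3 mod 509 = 27, hash=286+27 mod 509 = 313
Option C: s[0]='j'->'c', delta=(3-10)*3^5 mod 509 = 335, hash=286+335 mod 509 = 112 <-- target
Option D: s[0]='j'->'b', delta=(2-10)*3^5 mod 509 = 92, hash=286+92 mod 509 = 378
Option E: s[3]='e'->'j', delta=(10-5)*3^2 mod 509 = 45, hash=286+45 mod 509 = 331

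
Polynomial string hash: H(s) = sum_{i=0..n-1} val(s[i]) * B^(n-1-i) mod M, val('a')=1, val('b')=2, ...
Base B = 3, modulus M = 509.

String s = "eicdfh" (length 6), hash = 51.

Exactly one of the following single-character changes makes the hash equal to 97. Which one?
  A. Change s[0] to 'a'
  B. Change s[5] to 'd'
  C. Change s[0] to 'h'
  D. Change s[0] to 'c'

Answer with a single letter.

Option A: s[0]='e'->'a', delta=(1-5)*3^5 mod 509 = 46, hash=51+46 mod 509 = 97 <-- target
Option B: s[5]='h'->'d', delta=(4-8)*3^0 mod 509 = 505, hash=51+505 mod 509 = 47
Option C: s[0]='e'->'h', delta=(8-5)*3^5 mod 509 = 220, hash=51+220 mod 509 = 271
Option D: s[0]='e'->'c', delta=(3-5)*3^5 mod 509 = 23, hash=51+23 mod 509 = 74

Answer: A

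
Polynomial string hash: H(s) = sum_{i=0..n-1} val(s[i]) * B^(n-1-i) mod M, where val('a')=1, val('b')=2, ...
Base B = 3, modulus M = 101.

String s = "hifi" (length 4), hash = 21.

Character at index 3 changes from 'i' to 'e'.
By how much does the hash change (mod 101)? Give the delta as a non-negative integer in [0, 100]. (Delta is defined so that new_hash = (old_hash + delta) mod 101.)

Delta formula: (val(new) - val(old)) * B^(n-1-k) mod M
  val('e') - val('i') = 5 - 9 = -4
  B^(n-1-k) = 3^0 mod 101 = 1
  Delta = -4 * 1 mod 101 = 97

Answer: 97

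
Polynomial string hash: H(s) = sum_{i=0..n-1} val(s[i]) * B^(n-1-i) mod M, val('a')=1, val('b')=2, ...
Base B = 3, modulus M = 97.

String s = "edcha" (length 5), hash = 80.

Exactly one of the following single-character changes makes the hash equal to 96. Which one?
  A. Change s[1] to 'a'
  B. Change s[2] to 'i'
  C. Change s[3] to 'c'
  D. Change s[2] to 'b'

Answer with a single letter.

Answer: A

Derivation:
Option A: s[1]='d'->'a', delta=(1-4)*3^3 mod 97 = 16, hash=80+16 mod 97 = 96 <-- target
Option B: s[2]='c'->'i', delta=(9-3)*3^2 mod 97 = 54, hash=80+54 mod 97 = 37
Option C: s[3]='h'->'c', delta=(3-8)*3^1 mod 97 = 82, hash=80+82 mod 97 = 65
Option D: s[2]='c'->'b', delta=(2-3)*3^2 mod 97 = 88, hash=80+88 mod 97 = 71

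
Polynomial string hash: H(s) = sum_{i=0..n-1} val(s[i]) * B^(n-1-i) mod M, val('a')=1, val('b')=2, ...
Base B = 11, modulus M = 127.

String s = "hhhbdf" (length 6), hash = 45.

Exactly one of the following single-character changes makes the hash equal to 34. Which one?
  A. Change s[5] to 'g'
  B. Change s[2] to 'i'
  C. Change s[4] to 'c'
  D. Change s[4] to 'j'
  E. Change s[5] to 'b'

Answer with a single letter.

Option A: s[5]='f'->'g', delta=(7-6)*11^0 mod 127 = 1, hash=45+1 mod 127 = 46
Option B: s[2]='h'->'i', delta=(9-8)*11^3 mod 127 = 61, hash=45+61 mod 127 = 106
Option C: s[4]='d'->'c', delta=(3-4)*11^1 mod 127 = 116, hash=45+116 mod 127 = 34 <-- target
Option D: s[4]='d'->'j', delta=(10-4)*11^1 mod 127 = 66, hash=45+66 mod 127 = 111
Option E: s[5]='f'->'b', delta=(2-6)*11^0 mod 127 = 123, hash=45+123 mod 127 = 41

Answer: C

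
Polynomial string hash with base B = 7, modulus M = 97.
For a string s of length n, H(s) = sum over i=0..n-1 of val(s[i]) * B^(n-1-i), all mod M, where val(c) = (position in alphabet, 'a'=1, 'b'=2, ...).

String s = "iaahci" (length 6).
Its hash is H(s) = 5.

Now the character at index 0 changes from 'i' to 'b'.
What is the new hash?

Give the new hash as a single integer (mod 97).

val('i') = 9, val('b') = 2
Position k = 0, exponent = n-1-k = 5
B^5 mod M = 7^5 mod 97 = 26
Delta = (2 - 9) * 26 mod 97 = 12
New hash = (5 + 12) mod 97 = 17

Answer: 17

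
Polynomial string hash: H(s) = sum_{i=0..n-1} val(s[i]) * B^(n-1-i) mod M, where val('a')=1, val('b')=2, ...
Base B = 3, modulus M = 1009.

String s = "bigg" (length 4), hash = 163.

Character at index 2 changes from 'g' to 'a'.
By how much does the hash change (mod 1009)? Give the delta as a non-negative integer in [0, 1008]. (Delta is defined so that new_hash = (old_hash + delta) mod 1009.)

Delta formula: (val(new) - val(old)) * B^(n-1-k) mod M
  val('a') - val('g') = 1 - 7 = -6
  B^(n-1-k) = 3^1 mod 1009 = 3
  Delta = -6 * 3 mod 1009 = 991

Answer: 991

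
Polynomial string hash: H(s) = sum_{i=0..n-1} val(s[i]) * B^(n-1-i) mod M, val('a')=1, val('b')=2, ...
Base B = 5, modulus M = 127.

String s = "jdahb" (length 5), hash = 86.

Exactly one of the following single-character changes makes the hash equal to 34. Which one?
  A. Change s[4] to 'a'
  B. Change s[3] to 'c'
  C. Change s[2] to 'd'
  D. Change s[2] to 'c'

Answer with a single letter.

Option A: s[4]='b'->'a', delta=(1-2)*5^0 mod 127 = 126, hash=86+126 mod 127 = 85
Option B: s[3]='h'->'c', delta=(3-8)*5^1 mod 127 = 102, hash=86+102 mod 127 = 61
Option C: s[2]='a'->'d', delta=(4-1)*5^2 mod 127 = 75, hash=86+75 mod 127 = 34 <-- target
Option D: s[2]='a'->'c', delta=(3-1)*5^2 mod 127 = 50, hash=86+50 mod 127 = 9

Answer: C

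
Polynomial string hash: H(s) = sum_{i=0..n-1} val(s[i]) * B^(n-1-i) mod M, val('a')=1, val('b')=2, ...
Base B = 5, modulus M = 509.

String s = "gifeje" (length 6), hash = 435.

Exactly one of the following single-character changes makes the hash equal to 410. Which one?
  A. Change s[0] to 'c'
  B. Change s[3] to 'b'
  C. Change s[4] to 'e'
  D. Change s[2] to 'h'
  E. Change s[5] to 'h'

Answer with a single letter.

Option A: s[0]='g'->'c', delta=(3-7)*5^5 mod 509 = 225, hash=435+225 mod 509 = 151
Option B: s[3]='e'->'b', delta=(2-5)*5^2 mod 509 = 434, hash=435+434 mod 509 = 360
Option C: s[4]='j'->'e', delta=(5-10)*5^1 mod 509 = 484, hash=435+484 mod 509 = 410 <-- target
Option D: s[2]='f'->'h', delta=(8-6)*5^3 mod 509 = 250, hash=435+250 mod 509 = 176
Option E: s[5]='e'->'h', delta=(8-5)*5^0 mod 509 = 3, hash=435+3 mod 509 = 438

Answer: C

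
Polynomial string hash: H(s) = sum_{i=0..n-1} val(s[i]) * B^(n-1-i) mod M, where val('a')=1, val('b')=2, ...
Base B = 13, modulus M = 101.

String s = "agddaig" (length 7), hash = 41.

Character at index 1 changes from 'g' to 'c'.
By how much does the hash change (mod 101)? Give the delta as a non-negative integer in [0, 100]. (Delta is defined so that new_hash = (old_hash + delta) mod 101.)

Answer: 33

Derivation:
Delta formula: (val(new) - val(old)) * B^(n-1-k) mod M
  val('c') - val('g') = 3 - 7 = -4
  B^(n-1-k) = 13^5 mod 101 = 17
  Delta = -4 * 17 mod 101 = 33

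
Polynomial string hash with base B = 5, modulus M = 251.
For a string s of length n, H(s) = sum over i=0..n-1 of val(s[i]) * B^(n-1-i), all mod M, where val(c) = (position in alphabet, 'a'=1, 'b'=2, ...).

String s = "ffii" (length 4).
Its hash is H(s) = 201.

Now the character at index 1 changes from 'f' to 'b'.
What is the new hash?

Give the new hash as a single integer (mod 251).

val('f') = 6, val('b') = 2
Position k = 1, exponent = n-1-k = 2
B^2 mod M = 5^2 mod 251 = 25
Delta = (2 - 6) * 25 mod 251 = 151
New hash = (201 + 151) mod 251 = 101

Answer: 101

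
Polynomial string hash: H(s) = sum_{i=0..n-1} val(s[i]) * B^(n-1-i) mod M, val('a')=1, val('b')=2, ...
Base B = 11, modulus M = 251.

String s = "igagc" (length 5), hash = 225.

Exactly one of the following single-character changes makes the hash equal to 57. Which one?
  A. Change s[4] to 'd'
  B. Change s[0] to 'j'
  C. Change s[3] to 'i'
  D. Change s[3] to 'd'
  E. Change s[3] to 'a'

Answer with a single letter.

Option A: s[4]='c'->'d', delta=(4-3)*11^0 mod 251 = 1, hash=225+1 mod 251 = 226
Option B: s[0]='i'->'j', delta=(10-9)*11^4 mod 251 = 83, hash=225+83 mod 251 = 57 <-- target
Option C: s[3]='g'->'i', delta=(9-7)*11^1 mod 251 = 22, hash=225+22 mod 251 = 247
Option D: s[3]='g'->'d', delta=(4-7)*11^1 mod 251 = 218, hash=225+218 mod 251 = 192
Option E: s[3]='g'->'a', delta=(1-7)*11^1 mod 251 = 185, hash=225+185 mod 251 = 159

Answer: B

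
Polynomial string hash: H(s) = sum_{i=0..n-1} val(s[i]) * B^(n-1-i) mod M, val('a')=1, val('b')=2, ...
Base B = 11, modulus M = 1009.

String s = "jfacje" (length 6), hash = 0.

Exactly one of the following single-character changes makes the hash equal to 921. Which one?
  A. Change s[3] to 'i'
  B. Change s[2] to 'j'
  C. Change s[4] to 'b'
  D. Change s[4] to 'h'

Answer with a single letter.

Answer: C

Derivation:
Option A: s[3]='c'->'i', delta=(9-3)*11^2 mod 1009 = 726, hash=0+726 mod 1009 = 726
Option B: s[2]='a'->'j', delta=(10-1)*11^3 mod 1009 = 880, hash=0+880 mod 1009 = 880
Option C: s[4]='j'->'b', delta=(2-10)*11^1 mod 1009 = 921, hash=0+921 mod 1009 = 921 <-- target
Option D: s[4]='j'->'h', delta=(8-10)*11^1 mod 1009 = 987, hash=0+987 mod 1009 = 987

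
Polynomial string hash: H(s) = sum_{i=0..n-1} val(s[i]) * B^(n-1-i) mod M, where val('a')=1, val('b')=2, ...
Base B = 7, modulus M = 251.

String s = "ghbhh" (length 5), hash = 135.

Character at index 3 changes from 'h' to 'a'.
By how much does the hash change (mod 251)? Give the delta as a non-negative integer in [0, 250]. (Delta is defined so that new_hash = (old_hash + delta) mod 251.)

Delta formula: (val(new) - val(old)) * B^(n-1-k) mod M
  val('a') - val('h') = 1 - 8 = -7
  B^(n-1-k) = 7^1 mod 251 = 7
  Delta = -7 * 7 mod 251 = 202

Answer: 202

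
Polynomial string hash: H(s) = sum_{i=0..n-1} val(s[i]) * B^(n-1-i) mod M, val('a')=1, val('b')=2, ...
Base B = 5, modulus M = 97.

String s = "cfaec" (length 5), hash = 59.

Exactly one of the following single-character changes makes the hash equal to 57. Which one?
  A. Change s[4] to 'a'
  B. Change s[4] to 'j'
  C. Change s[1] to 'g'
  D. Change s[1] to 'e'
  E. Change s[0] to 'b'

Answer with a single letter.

Option A: s[4]='c'->'a', delta=(1-3)*5^0 mod 97 = 95, hash=59+95 mod 97 = 57 <-- target
Option B: s[4]='c'->'j', delta=(10-3)*5^0 mod 97 = 7, hash=59+7 mod 97 = 66
Option C: s[1]='f'->'g', delta=(7-6)*5^3 mod 97 = 28, hash=59+28 mod 97 = 87
Option D: s[1]='f'->'e', delta=(5-6)*5^3 mod 97 = 69, hash=59+69 mod 97 = 31
Option E: s[0]='c'->'b', delta=(2-3)*5^4 mod 97 = 54, hash=59+54 mod 97 = 16

Answer: A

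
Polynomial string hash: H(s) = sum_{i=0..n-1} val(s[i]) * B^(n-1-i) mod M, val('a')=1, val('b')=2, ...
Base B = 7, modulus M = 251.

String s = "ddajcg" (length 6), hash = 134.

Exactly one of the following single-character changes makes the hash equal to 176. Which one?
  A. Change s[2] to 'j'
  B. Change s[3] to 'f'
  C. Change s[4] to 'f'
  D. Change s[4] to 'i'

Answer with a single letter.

Option A: s[2]='a'->'j', delta=(10-1)*7^3 mod 251 = 75, hash=134+75 mod 251 = 209
Option B: s[3]='j'->'f', delta=(6-10)*7^2 mod 251 = 55, hash=134+55 mod 251 = 189
Option C: s[4]='c'->'f', delta=(6-3)*7^1 mod 251 = 21, hash=134+21 mod 251 = 155
Option D: s[4]='c'->'i', delta=(9-3)*7^1 mod 251 = 42, hash=134+42 mod 251 = 176 <-- target

Answer: D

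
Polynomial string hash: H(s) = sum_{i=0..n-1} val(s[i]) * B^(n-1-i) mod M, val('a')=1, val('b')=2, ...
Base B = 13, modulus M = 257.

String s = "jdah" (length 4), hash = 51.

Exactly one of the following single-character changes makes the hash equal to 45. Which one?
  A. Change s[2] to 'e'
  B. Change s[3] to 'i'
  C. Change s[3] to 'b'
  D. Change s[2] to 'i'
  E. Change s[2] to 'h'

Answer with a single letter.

Answer: C

Derivation:
Option A: s[2]='a'->'e', delta=(5-1)*13^1 mod 257 = 52, hash=51+52 mod 257 = 103
Option B: s[3]='h'->'i', delta=(9-8)*13^0 mod 257 = 1, hash=51+1 mod 257 = 52
Option C: s[3]='h'->'b', delta=(2-8)*13^0 mod 257 = 251, hash=51+251 mod 257 = 45 <-- target
Option D: s[2]='a'->'i', delta=(9-1)*13^1 mod 257 = 104, hash=51+104 mod 257 = 155
Option E: s[2]='a'->'h', delta=(8-1)*13^1 mod 257 = 91, hash=51+91 mod 257 = 142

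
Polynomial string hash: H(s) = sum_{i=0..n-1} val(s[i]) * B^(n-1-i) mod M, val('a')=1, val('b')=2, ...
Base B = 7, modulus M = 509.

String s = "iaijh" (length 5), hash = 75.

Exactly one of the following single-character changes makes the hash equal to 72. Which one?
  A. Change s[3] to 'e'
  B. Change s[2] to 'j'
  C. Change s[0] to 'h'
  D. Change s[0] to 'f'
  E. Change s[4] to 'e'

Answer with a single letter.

Answer: E

Derivation:
Option A: s[3]='j'->'e', delta=(5-10)*7^1 mod 509 = 474, hash=75+474 mod 509 = 40
Option B: s[2]='i'->'j', delta=(10-9)*7^2 mod 509 = 49, hash=75+49 mod 509 = 124
Option C: s[0]='i'->'h', delta=(8-9)*7^4 mod 509 = 144, hash=75+144 mod 509 = 219
Option D: s[0]='i'->'f', delta=(6-9)*7^4 mod 509 = 432, hash=75+432 mod 509 = 507
Option E: s[4]='h'->'e', delta=(5-8)*7^0 mod 509 = 506, hash=75+506 mod 509 = 72 <-- target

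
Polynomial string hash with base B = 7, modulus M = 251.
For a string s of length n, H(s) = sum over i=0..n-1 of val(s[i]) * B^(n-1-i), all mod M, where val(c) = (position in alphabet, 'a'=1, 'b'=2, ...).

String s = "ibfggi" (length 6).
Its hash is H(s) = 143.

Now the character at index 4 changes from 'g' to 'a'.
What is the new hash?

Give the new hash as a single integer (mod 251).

val('g') = 7, val('a') = 1
Position k = 4, exponent = n-1-k = 1
B^1 mod M = 7^1 mod 251 = 7
Delta = (1 - 7) * 7 mod 251 = 209
New hash = (143 + 209) mod 251 = 101

Answer: 101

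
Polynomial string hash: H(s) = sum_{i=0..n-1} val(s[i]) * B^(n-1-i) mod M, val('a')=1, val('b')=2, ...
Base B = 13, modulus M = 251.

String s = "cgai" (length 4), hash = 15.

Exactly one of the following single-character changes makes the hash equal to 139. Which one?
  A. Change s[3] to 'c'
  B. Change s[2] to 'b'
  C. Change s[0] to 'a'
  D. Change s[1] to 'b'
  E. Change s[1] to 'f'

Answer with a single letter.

Answer: C

Derivation:
Option A: s[3]='i'->'c', delta=(3-9)*13^0 mod 251 = 245, hash=15+245 mod 251 = 9
Option B: s[2]='a'->'b', delta=(2-1)*13^1 mod 251 = 13, hash=15+13 mod 251 = 28
Option C: s[0]='c'->'a', delta=(1-3)*13^3 mod 251 = 124, hash=15+124 mod 251 = 139 <-- target
Option D: s[1]='g'->'b', delta=(2-7)*13^2 mod 251 = 159, hash=15+159 mod 251 = 174
Option E: s[1]='g'->'f', delta=(6-7)*13^2 mod 251 = 82, hash=15+82 mod 251 = 97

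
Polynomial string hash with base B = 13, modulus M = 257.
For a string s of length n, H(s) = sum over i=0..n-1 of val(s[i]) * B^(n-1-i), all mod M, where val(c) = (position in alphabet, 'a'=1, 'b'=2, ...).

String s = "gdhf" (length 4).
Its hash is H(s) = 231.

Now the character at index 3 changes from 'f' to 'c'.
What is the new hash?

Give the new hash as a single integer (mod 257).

val('f') = 6, val('c') = 3
Position k = 3, exponent = n-1-k = 0
B^0 mod M = 13^0 mod 257 = 1
Delta = (3 - 6) * 1 mod 257 = 254
New hash = (231 + 254) mod 257 = 228

Answer: 228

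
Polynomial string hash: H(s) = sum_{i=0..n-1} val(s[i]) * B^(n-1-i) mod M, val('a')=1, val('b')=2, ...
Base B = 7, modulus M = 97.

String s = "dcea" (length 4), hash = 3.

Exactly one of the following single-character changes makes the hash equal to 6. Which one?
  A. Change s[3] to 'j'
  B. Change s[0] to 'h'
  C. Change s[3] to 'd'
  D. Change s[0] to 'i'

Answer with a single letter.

Answer: C

Derivation:
Option A: s[3]='a'->'j', delta=(10-1)*7^0 mod 97 = 9, hash=3+9 mod 97 = 12
Option B: s[0]='d'->'h', delta=(8-4)*7^3 mod 97 = 14, hash=3+14 mod 97 = 17
Option C: s[3]='a'->'d', delta=(4-1)*7^0 mod 97 = 3, hash=3+3 mod 97 = 6 <-- target
Option D: s[0]='d'->'i', delta=(9-4)*7^3 mod 97 = 66, hash=3+66 mod 97 = 69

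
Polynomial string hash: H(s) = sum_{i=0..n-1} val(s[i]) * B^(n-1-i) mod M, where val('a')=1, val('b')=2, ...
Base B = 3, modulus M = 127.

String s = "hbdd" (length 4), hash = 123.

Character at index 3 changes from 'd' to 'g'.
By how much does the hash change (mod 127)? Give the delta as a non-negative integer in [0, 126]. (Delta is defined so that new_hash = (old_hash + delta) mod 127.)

Delta formula: (val(new) - val(old)) * B^(n-1-k) mod M
  val('g') - val('d') = 7 - 4 = 3
  B^(n-1-k) = 3^0 mod 127 = 1
  Delta = 3 * 1 mod 127 = 3

Answer: 3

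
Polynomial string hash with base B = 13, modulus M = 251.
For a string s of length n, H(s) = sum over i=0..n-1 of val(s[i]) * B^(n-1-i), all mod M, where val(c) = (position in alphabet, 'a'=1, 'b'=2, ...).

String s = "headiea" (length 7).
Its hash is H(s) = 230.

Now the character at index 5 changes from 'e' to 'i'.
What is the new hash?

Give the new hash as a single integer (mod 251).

val('e') = 5, val('i') = 9
Position k = 5, exponent = n-1-k = 1
B^1 mod M = 13^1 mod 251 = 13
Delta = (9 - 5) * 13 mod 251 = 52
New hash = (230 + 52) mod 251 = 31

Answer: 31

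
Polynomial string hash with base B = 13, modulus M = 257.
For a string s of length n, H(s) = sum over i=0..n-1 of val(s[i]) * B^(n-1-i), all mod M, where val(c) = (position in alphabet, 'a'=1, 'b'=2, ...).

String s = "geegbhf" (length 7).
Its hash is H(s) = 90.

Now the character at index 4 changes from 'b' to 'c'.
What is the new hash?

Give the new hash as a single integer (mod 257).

Answer: 2

Derivation:
val('b') = 2, val('c') = 3
Position k = 4, exponent = n-1-k = 2
B^2 mod M = 13^2 mod 257 = 169
Delta = (3 - 2) * 169 mod 257 = 169
New hash = (90 + 169) mod 257 = 2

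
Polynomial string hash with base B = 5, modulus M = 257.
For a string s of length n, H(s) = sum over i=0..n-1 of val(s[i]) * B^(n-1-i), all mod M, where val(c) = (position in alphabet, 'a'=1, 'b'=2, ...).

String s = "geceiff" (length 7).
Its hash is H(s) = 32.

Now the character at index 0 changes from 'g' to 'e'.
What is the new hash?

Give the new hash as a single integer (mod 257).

val('g') = 7, val('e') = 5
Position k = 0, exponent = n-1-k = 6
B^6 mod M = 5^6 mod 257 = 205
Delta = (5 - 7) * 205 mod 257 = 104
New hash = (32 + 104) mod 257 = 136

Answer: 136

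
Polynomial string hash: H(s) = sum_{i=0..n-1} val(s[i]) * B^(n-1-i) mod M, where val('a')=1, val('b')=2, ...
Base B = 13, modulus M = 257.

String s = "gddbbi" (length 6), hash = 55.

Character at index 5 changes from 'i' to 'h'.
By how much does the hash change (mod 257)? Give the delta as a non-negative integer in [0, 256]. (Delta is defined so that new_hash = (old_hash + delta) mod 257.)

Answer: 256

Derivation:
Delta formula: (val(new) - val(old)) * B^(n-1-k) mod M
  val('h') - val('i') = 8 - 9 = -1
  B^(n-1-k) = 13^0 mod 257 = 1
  Delta = -1 * 1 mod 257 = 256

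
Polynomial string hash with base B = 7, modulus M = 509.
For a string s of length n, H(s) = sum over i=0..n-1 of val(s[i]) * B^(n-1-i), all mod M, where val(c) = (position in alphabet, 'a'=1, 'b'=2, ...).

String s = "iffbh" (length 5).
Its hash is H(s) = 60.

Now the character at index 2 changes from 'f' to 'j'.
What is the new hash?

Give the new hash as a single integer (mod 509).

val('f') = 6, val('j') = 10
Position k = 2, exponent = n-1-k = 2
B^2 mod M = 7^2 mod 509 = 49
Delta = (10 - 6) * 49 mod 509 = 196
New hash = (60 + 196) mod 509 = 256

Answer: 256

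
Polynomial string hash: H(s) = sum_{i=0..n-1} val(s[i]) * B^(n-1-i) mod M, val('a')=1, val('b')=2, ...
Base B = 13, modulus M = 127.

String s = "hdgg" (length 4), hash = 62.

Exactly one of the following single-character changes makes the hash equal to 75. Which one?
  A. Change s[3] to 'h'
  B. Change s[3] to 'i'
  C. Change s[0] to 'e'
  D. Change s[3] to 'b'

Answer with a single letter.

Answer: C

Derivation:
Option A: s[3]='g'->'h', delta=(8-7)*13^0 mod 127 = 1, hash=62+1 mod 127 = 63
Option B: s[3]='g'->'i', delta=(9-7)*13^0 mod 127 = 2, hash=62+2 mod 127 = 64
Option C: s[0]='h'->'e', delta=(5-8)*13^3 mod 127 = 13, hash=62+13 mod 127 = 75 <-- target
Option D: s[3]='g'->'b', delta=(2-7)*13^0 mod 127 = 122, hash=62+122 mod 127 = 57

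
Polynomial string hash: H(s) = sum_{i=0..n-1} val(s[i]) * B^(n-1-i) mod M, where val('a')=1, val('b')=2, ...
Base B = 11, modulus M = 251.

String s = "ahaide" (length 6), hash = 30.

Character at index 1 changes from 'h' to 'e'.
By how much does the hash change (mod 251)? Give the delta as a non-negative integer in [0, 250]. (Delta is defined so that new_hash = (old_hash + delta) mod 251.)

Answer: 2

Derivation:
Delta formula: (val(new) - val(old)) * B^(n-1-k) mod M
  val('e') - val('h') = 5 - 8 = -3
  B^(n-1-k) = 11^4 mod 251 = 83
  Delta = -3 * 83 mod 251 = 2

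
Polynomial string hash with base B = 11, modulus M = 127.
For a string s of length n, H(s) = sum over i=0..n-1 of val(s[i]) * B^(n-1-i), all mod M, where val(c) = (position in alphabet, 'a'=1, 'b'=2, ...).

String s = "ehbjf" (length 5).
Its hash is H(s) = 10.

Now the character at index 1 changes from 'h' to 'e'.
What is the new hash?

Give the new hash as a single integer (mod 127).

val('h') = 8, val('e') = 5
Position k = 1, exponent = n-1-k = 3
B^3 mod M = 11^3 mod 127 = 61
Delta = (5 - 8) * 61 mod 127 = 71
New hash = (10 + 71) mod 127 = 81

Answer: 81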